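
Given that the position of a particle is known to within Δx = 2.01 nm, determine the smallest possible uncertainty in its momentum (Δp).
2.623 × 10^-26 kg·m/s

Using the Heisenberg uncertainty principle:
ΔxΔp ≥ ℏ/2

The minimum uncertainty in momentum is:
Δp_min = ℏ/(2Δx)
Δp_min = (1.055e-34 J·s) / (2 × 2.010e-09 m)
Δp_min = 2.623e-26 kg·m/s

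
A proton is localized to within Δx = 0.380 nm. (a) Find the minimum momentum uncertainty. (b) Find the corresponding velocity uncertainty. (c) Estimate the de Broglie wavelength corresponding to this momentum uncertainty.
(a) Δp_min = 1.388 × 10^-25 kg·m/s
(b) Δv_min = 82.959 m/s
(c) λ_dB = 4.775 nm

Step-by-step:

(a) From the uncertainty principle:
Δp_min = ℏ/(2Δx) = (1.055e-34 J·s)/(2 × 3.800e-10 m) = 1.388e-25 kg·m/s

(b) The velocity uncertainty:
Δv = Δp/m = (1.388e-25 kg·m/s)/(1.673e-27 kg) = 8.296e+01 m/s = 82.959 m/s

(c) The de Broglie wavelength for this momentum:
λ = h/p = (6.626e-34 J·s)/(1.388e-25 kg·m/s) = 4.775e-09 m = 4.775 nm

Note: The de Broglie wavelength is comparable to the localization size, as expected from wave-particle duality.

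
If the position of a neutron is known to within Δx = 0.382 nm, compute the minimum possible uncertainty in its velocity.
82.411 m/s

Using the Heisenberg uncertainty principle and Δp = mΔv:
ΔxΔp ≥ ℏ/2
Δx(mΔv) ≥ ℏ/2

The minimum uncertainty in velocity is:
Δv_min = ℏ/(2mΔx)
Δv_min = (1.055e-34 J·s) / (2 × 1.675e-27 kg × 3.820e-10 m)
Δv_min = 8.241e+01 m/s = 82.411 m/s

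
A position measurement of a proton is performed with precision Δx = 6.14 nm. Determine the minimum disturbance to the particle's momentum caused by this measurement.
8.588 × 10^-27 kg·m/s

The uncertainty principle implies that measuring position disturbs momentum:
ΔxΔp ≥ ℏ/2

When we measure position with precision Δx, we necessarily introduce a momentum uncertainty:
Δp ≥ ℏ/(2Δx)
Δp_min = (1.055e-34 J·s) / (2 × 6.140e-09 m)
Δp_min = 8.588e-27 kg·m/s

The more precisely we measure position, the greater the momentum disturbance.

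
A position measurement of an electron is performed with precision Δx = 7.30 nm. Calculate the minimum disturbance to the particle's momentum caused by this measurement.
7.223 × 10^-27 kg·m/s

The uncertainty principle implies that measuring position disturbs momentum:
ΔxΔp ≥ ℏ/2

When we measure position with precision Δx, we necessarily introduce a momentum uncertainty:
Δp ≥ ℏ/(2Δx)
Δp_min = (1.055e-34 J·s) / (2 × 7.300e-09 m)
Δp_min = 7.223e-27 kg·m/s

The more precisely we measure position, the greater the momentum disturbance.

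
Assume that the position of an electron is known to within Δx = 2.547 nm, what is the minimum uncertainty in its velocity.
22.726 km/s

Using the Heisenberg uncertainty principle and Δp = mΔv:
ΔxΔp ≥ ℏ/2
Δx(mΔv) ≥ ℏ/2

The minimum uncertainty in velocity is:
Δv_min = ℏ/(2mΔx)
Δv_min = (1.055e-34 J·s) / (2 × 9.109e-31 kg × 2.547e-09 m)
Δv_min = 2.273e+04 m/s = 22.726 km/s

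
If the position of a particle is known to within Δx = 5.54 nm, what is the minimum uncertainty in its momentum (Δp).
9.518 × 10^-27 kg·m/s

Using the Heisenberg uncertainty principle:
ΔxΔp ≥ ℏ/2

The minimum uncertainty in momentum is:
Δp_min = ℏ/(2Δx)
Δp_min = (1.055e-34 J·s) / (2 × 5.540e-09 m)
Δp_min = 9.518e-27 kg·m/s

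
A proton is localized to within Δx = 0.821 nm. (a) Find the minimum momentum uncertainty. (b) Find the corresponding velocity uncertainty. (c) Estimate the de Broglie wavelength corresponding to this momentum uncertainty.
(a) Δp_min = 6.422 × 10^-26 kg·m/s
(b) Δv_min = 38.398 m/s
(c) λ_dB = 10.317 nm

Step-by-step:

(a) From the uncertainty principle:
Δp_min = ℏ/(2Δx) = (1.055e-34 J·s)/(2 × 8.210e-10 m) = 6.422e-26 kg·m/s

(b) The velocity uncertainty:
Δv = Δp/m = (6.422e-26 kg·m/s)/(1.673e-27 kg) = 3.840e+01 m/s = 38.398 m/s

(c) The de Broglie wavelength for this momentum:
λ = h/p = (6.626e-34 J·s)/(6.422e-26 kg·m/s) = 1.032e-08 m = 10.317 nm

Note: The de Broglie wavelength is comparable to the localization size, as expected from wave-particle duality.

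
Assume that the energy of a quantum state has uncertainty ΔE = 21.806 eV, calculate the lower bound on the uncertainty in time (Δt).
15.092 as

Using the energy-time uncertainty principle:
ΔEΔt ≥ ℏ/2

The minimum uncertainty in time is:
Δt_min = ℏ/(2ΔE)
Δt_min = (1.055e-34 J·s) / (2 × 3.494e-18 J)
Δt_min = 1.509e-17 s = 15.092 as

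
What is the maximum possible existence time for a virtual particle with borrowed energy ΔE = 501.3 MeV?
6.565 × 10^-25 s

Using the energy-time uncertainty principle:
ΔEΔt ≥ ℏ/2

For a virtual particle borrowing energy ΔE, the maximum lifetime is:
Δt_max = ℏ/(2ΔE)

Converting energy:
ΔE = 501.3 MeV = 8.032e-11 J

Δt_max = (1.055e-34 J·s) / (2 × 8.032e-11 J)
Δt_max = 6.565e-25 s = 6.565 × 10^-25 s

Virtual particles with higher borrowed energy exist for shorter times.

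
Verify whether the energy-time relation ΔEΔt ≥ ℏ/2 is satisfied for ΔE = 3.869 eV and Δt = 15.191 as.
No, it violates the uncertainty relation.

Calculate the product ΔEΔt:
ΔE = 3.869 eV = 6.199e-19 J
ΔEΔt = (6.199e-19 J) × (1.519e-17 s)
ΔEΔt = 9.417e-36 J·s

Compare to the minimum allowed value ℏ/2:
ℏ/2 = 5.273e-35 J·s

Since ΔEΔt = 9.417e-36 J·s < 5.273e-35 J·s = ℏ/2,
this violates the uncertainty relation.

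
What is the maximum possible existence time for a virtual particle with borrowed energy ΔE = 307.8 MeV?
1.069 ys

Using the energy-time uncertainty principle:
ΔEΔt ≥ ℏ/2

For a virtual particle borrowing energy ΔE, the maximum lifetime is:
Δt_max = ℏ/(2ΔE)

Converting energy:
ΔE = 307.8 MeV = 4.931e-11 J

Δt_max = (1.055e-34 J·s) / (2 × 4.931e-11 J)
Δt_max = 1.069e-24 s = 1.069 ys

Virtual particles with higher borrowed energy exist for shorter times.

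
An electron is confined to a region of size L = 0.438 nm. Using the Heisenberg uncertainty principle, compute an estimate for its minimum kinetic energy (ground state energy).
49.649 meV

Using the uncertainty principle to estimate ground state energy:

1. The position uncertainty is approximately the confinement size:
   Δx ≈ L = 4.380e-10 m

2. From ΔxΔp ≥ ℏ/2, the minimum momentum uncertainty is:
   Δp ≈ ℏ/(2L) = 1.204e-25 kg·m/s

3. The kinetic energy is approximately:
   KE ≈ (Δp)²/(2m) = (1.204e-25)²/(2 × 9.109e-31 kg)
   KE ≈ 7.955e-21 J = 49.649 meV

This is an order-of-magnitude estimate of the ground state energy.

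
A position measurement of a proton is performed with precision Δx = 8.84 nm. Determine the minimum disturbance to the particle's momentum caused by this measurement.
5.965 × 10^-27 kg·m/s

The uncertainty principle implies that measuring position disturbs momentum:
ΔxΔp ≥ ℏ/2

When we measure position with precision Δx, we necessarily introduce a momentum uncertainty:
Δp ≥ ℏ/(2Δx)
Δp_min = (1.055e-34 J·s) / (2 × 8.840e-09 m)
Δp_min = 5.965e-27 kg·m/s

The more precisely we measure position, the greater the momentum disturbance.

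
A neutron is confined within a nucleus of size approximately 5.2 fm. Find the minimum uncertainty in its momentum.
1.014 × 10^-20 kg·m/s

Using the Heisenberg uncertainty principle:
ΔxΔp ≥ ℏ/2

With Δx ≈ L = 5.200e-15 m (the confinement size):
Δp_min = ℏ/(2Δx)
Δp_min = (1.055e-34 J·s) / (2 × 5.200e-15 m)
Δp_min = 1.014e-20 kg·m/s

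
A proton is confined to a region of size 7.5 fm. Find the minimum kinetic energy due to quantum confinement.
92.221 keV

Using the uncertainty principle:

1. Position uncertainty: Δx ≈ 7.500e-15 m
2. Minimum momentum uncertainty: Δp = ℏ/(2Δx) = 7.030e-21 kg·m/s
3. Minimum kinetic energy:
   KE = (Δp)²/(2m) = (7.030e-21)²/(2 × 1.673e-27 kg)
   KE = 1.478e-14 J = 92.221 keV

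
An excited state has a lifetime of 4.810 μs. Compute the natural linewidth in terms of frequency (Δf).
16.544 kHz

Using the energy-time uncertainty principle and E = hf:
ΔEΔt ≥ ℏ/2
hΔf·Δt ≥ ℏ/2

The minimum frequency uncertainty is:
Δf = ℏ/(2hτ) = 1/(4πτ)
Δf = 1/(4π × 4.810e-06 s)
Δf = 1.654e+04 Hz = 16.544 kHz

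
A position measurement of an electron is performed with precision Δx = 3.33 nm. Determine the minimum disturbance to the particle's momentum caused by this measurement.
1.583 × 10^-26 kg·m/s

The uncertainty principle implies that measuring position disturbs momentum:
ΔxΔp ≥ ℏ/2

When we measure position with precision Δx, we necessarily introduce a momentum uncertainty:
Δp ≥ ℏ/(2Δx)
Δp_min = (1.055e-34 J·s) / (2 × 3.330e-09 m)
Δp_min = 1.583e-26 kg·m/s

The more precisely we measure position, the greater the momentum disturbance.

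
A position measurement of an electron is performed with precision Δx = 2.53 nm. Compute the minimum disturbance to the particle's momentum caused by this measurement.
2.084 × 10^-26 kg·m/s

The uncertainty principle implies that measuring position disturbs momentum:
ΔxΔp ≥ ℏ/2

When we measure position with precision Δx, we necessarily introduce a momentum uncertainty:
Δp ≥ ℏ/(2Δx)
Δp_min = (1.055e-34 J·s) / (2 × 2.530e-09 m)
Δp_min = 2.084e-26 kg·m/s

The more precisely we measure position, the greater the momentum disturbance.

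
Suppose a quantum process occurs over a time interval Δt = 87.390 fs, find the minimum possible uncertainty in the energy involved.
3.766 meV

Using the energy-time uncertainty principle:
ΔEΔt ≥ ℏ/2

The minimum uncertainty in energy is:
ΔE_min = ℏ/(2Δt)
ΔE_min = (1.055e-34 J·s) / (2 × 8.739e-14 s)
ΔE_min = 6.034e-22 J = 3.766 meV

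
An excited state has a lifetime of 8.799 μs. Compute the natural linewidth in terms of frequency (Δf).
9.044 kHz

Using the energy-time uncertainty principle and E = hf:
ΔEΔt ≥ ℏ/2
hΔf·Δt ≥ ℏ/2

The minimum frequency uncertainty is:
Δf = ℏ/(2hτ) = 1/(4πτ)
Δf = 1/(4π × 8.799e-06 s)
Δf = 9.044e+03 Hz = 9.044 kHz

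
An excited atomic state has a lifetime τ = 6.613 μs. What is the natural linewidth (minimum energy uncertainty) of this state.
49.767 peV

Using the energy-time uncertainty principle:
ΔEΔt ≥ ℏ/2

The lifetime τ represents the time uncertainty Δt.
The natural linewidth (minimum energy uncertainty) is:

ΔE = ℏ/(2τ)
ΔE = (1.055e-34 J·s) / (2 × 6.613e-06 s)
ΔE = 7.973e-30 J = 49.767 peV

This natural linewidth limits the precision of spectroscopic measurements.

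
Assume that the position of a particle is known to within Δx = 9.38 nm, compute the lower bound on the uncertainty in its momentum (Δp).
5.621 × 10^-27 kg·m/s

Using the Heisenberg uncertainty principle:
ΔxΔp ≥ ℏ/2

The minimum uncertainty in momentum is:
Δp_min = ℏ/(2Δx)
Δp_min = (1.055e-34 J·s) / (2 × 9.380e-09 m)
Δp_min = 5.621e-27 kg·m/s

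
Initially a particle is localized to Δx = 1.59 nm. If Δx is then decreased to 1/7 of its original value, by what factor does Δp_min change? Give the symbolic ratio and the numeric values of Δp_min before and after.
Original Δp_min = 3.316 × 10^-26 kg·m/s; new Δp'_min = 2.321 × 10^-25 kg·m/s; ratio Δp'_min/Δp_min = 7.

From the uncertainty principle ΔxΔp ≥ ℏ/2, the minimum momentum uncertainty is Δp_min = ℏ/(2Δx).

Original (Δx = 1.59 nm = 1.590e-09 m):
Δp_min = (1.055e-34 J·s)/(2 × 1.590e-09 m) = 3.316e-26 kg·m/s

When Δx → (1/7)Δx:
Δp'_min = ℏ/(2 × (1/7)Δx) = 7 × ℏ/(2Δx) = 7 × Δp_min
Δp'_min = 7 × 3.316e-26 kg·m/s = 2.321e-25 kg·m/s

Since Δp_min ∝ 1/Δx, when Δx is decreased to 1/7 of its original value, Δp_min increases to 7 times its original value.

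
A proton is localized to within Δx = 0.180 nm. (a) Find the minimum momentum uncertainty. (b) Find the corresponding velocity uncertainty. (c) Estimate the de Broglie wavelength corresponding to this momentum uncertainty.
(a) Δp_min = 2.929 × 10^-25 kg·m/s
(b) Δv_min = 175.136 m/s
(c) λ_dB = 2.262 nm

Step-by-step:

(a) From the uncertainty principle:
Δp_min = ℏ/(2Δx) = (1.055e-34 J·s)/(2 × 1.800e-10 m) = 2.929e-25 kg·m/s

(b) The velocity uncertainty:
Δv = Δp/m = (2.929e-25 kg·m/s)/(1.673e-27 kg) = 1.751e+02 m/s = 175.136 m/s

(c) The de Broglie wavelength for this momentum:
λ = h/p = (6.626e-34 J·s)/(2.929e-25 kg·m/s) = 2.262e-09 m = 2.262 nm

Note: The de Broglie wavelength is comparable to the localization size, as expected from wave-particle duality.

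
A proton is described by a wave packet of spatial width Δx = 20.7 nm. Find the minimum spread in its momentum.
2.547 × 10^-27 kg·m/s

For a wave packet, the spatial width Δx and momentum spread Δp are related by the uncertainty principle:
ΔxΔp ≥ ℏ/2

The minimum momentum spread is:
Δp_min = ℏ/(2Δx)
Δp_min = (1.055e-34 J·s) / (2 × 2.070e-08 m)
Δp_min = 2.547e-27 kg·m/s

A wave packet cannot have both a well-defined position and well-defined momentum.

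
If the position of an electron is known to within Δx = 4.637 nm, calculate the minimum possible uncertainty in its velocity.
12.483 km/s

Using the Heisenberg uncertainty principle and Δp = mΔv:
ΔxΔp ≥ ℏ/2
Δx(mΔv) ≥ ℏ/2

The minimum uncertainty in velocity is:
Δv_min = ℏ/(2mΔx)
Δv_min = (1.055e-34 J·s) / (2 × 9.109e-31 kg × 4.637e-09 m)
Δv_min = 1.248e+04 m/s = 12.483 km/s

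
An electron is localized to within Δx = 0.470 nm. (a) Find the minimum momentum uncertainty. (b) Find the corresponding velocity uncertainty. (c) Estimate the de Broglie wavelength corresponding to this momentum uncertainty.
(a) Δp_min = 1.122 × 10^-25 kg·m/s
(b) Δv_min = 123.157 km/s
(c) λ_dB = 5.906 nm

Step-by-step:

(a) From the uncertainty principle:
Δp_min = ℏ/(2Δx) = (1.055e-34 J·s)/(2 × 4.700e-10 m) = 1.122e-25 kg·m/s

(b) The velocity uncertainty:
Δv = Δp/m = (1.122e-25 kg·m/s)/(9.109e-31 kg) = 1.232e+05 m/s = 123.157 km/s

(c) The de Broglie wavelength for this momentum:
λ = h/p = (6.626e-34 J·s)/(1.122e-25 kg·m/s) = 5.906e-09 m = 5.906 nm

Note: The de Broglie wavelength is comparable to the localization size, as expected from wave-particle duality.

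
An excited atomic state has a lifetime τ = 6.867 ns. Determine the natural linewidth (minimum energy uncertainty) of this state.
47.926 neV

Using the energy-time uncertainty principle:
ΔEΔt ≥ ℏ/2

The lifetime τ represents the time uncertainty Δt.
The natural linewidth (minimum energy uncertainty) is:

ΔE = ℏ/(2τ)
ΔE = (1.055e-34 J·s) / (2 × 6.867e-09 s)
ΔE = 7.679e-27 J = 47.926 neV

This natural linewidth limits the precision of spectroscopic measurements.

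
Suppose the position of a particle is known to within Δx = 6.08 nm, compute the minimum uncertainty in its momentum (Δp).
8.672 × 10^-27 kg·m/s

Using the Heisenberg uncertainty principle:
ΔxΔp ≥ ℏ/2

The minimum uncertainty in momentum is:
Δp_min = ℏ/(2Δx)
Δp_min = (1.055e-34 J·s) / (2 × 6.080e-09 m)
Δp_min = 8.672e-27 kg·m/s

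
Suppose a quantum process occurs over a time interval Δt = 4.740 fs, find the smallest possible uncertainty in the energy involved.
69.432 meV

Using the energy-time uncertainty principle:
ΔEΔt ≥ ℏ/2

The minimum uncertainty in energy is:
ΔE_min = ℏ/(2Δt)
ΔE_min = (1.055e-34 J·s) / (2 × 4.740e-15 s)
ΔE_min = 1.112e-20 J = 69.432 meV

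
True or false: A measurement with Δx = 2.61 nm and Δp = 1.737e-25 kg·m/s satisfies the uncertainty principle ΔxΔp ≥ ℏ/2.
Yes, it satisfies the uncertainty principle.

Calculate the product ΔxΔp:
ΔxΔp = (2.610e-09 m) × (1.737e-25 kg·m/s)
ΔxΔp = 4.534e-34 J·s

Compare to the minimum allowed value ℏ/2:
ℏ/2 = 5.273e-35 J·s

Since ΔxΔp = 4.534e-34 J·s ≥ 5.273e-35 J·s = ℏ/2,
the measurement satisfies the uncertainty principle.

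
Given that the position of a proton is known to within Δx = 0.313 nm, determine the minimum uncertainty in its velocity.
100.717 m/s

Using the Heisenberg uncertainty principle and Δp = mΔv:
ΔxΔp ≥ ℏ/2
Δx(mΔv) ≥ ℏ/2

The minimum uncertainty in velocity is:
Δv_min = ℏ/(2mΔx)
Δv_min = (1.055e-34 J·s) / (2 × 1.673e-27 kg × 3.130e-10 m)
Δv_min = 1.007e+02 m/s = 100.717 m/s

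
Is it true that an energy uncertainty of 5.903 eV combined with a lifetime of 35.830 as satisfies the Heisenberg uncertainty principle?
No, it violates the uncertainty relation.

Calculate the product ΔEΔt:
ΔE = 5.903 eV = 9.458e-19 J
ΔEΔt = (9.458e-19 J) × (3.583e-17 s)
ΔEΔt = 3.389e-35 J·s

Compare to the minimum allowed value ℏ/2:
ℏ/2 = 5.273e-35 J·s

Since ΔEΔt = 3.389e-35 J·s < 5.273e-35 J·s = ℏ/2,
this violates the uncertainty relation.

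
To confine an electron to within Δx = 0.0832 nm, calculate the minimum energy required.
1.376 eV

Localizing a particle requires giving it sufficient momentum uncertainty:

1. From uncertainty principle: Δp ≥ ℏ/(2Δx)
   Δp_min = (1.055e-34 J·s) / (2 × 8.320e-11 m)
   Δp_min = 6.338e-25 kg·m/s

2. This momentum uncertainty corresponds to kinetic energy:
   KE ≈ (Δp)²/(2m) = (6.338e-25)²/(2 × 9.109e-31 kg)
   KE = 2.205e-19 J = 1.376 eV

Tighter localization requires more energy.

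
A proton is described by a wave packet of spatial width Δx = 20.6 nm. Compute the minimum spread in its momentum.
2.560 × 10^-27 kg·m/s

For a wave packet, the spatial width Δx and momentum spread Δp are related by the uncertainty principle:
ΔxΔp ≥ ℏ/2

The minimum momentum spread is:
Δp_min = ℏ/(2Δx)
Δp_min = (1.055e-34 J·s) / (2 × 2.060e-08 m)
Δp_min = 2.560e-27 kg·m/s

A wave packet cannot have both a well-defined position and well-defined momentum.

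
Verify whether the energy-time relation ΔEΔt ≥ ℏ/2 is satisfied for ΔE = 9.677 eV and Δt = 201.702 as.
Yes, it satisfies the uncertainty relation.

Calculate the product ΔEΔt:
ΔE = 9.677 eV = 1.550e-18 J
ΔEΔt = (1.550e-18 J) × (2.017e-16 s)
ΔEΔt = 3.127e-34 J·s

Compare to the minimum allowed value ℏ/2:
ℏ/2 = 5.273e-35 J·s

Since ΔEΔt = 3.127e-34 J·s ≥ 5.273e-35 J·s = ℏ/2,
this satisfies the uncertainty relation.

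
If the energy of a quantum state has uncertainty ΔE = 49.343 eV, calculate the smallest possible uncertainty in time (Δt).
6.670 as

Using the energy-time uncertainty principle:
ΔEΔt ≥ ℏ/2

The minimum uncertainty in time is:
Δt_min = ℏ/(2ΔE)
Δt_min = (1.055e-34 J·s) / (2 × 7.906e-18 J)
Δt_min = 6.670e-18 s = 6.670 as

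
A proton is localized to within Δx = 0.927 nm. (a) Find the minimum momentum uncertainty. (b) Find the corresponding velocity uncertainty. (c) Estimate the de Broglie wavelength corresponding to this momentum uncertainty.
(a) Δp_min = 5.688 × 10^-26 kg·m/s
(b) Δv_min = 34.007 m/s
(c) λ_dB = 11.649 nm

Step-by-step:

(a) From the uncertainty principle:
Δp_min = ℏ/(2Δx) = (1.055e-34 J·s)/(2 × 9.270e-10 m) = 5.688e-26 kg·m/s

(b) The velocity uncertainty:
Δv = Δp/m = (5.688e-26 kg·m/s)/(1.673e-27 kg) = 3.401e+01 m/s = 34.007 m/s

(c) The de Broglie wavelength for this momentum:
λ = h/p = (6.626e-34 J·s)/(5.688e-26 kg·m/s) = 1.165e-08 m = 11.649 nm

Note: The de Broglie wavelength is comparable to the localization size, as expected from wave-particle duality.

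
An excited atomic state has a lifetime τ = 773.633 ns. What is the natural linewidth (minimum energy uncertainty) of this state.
425.403 peV

Using the energy-time uncertainty principle:
ΔEΔt ≥ ℏ/2

The lifetime τ represents the time uncertainty Δt.
The natural linewidth (minimum energy uncertainty) is:

ΔE = ℏ/(2τ)
ΔE = (1.055e-34 J·s) / (2 × 7.736e-07 s)
ΔE = 6.816e-29 J = 425.403 peV

This natural linewidth limits the precision of spectroscopic measurements.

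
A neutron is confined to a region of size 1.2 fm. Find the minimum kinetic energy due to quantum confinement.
3.597 MeV

Using the uncertainty principle:

1. Position uncertainty: Δx ≈ 1.200e-15 m
2. Minimum momentum uncertainty: Δp = ℏ/(2Δx) = 4.394e-20 kg·m/s
3. Minimum kinetic energy:
   KE = (Δp)²/(2m) = (4.394e-20)²/(2 × 1.675e-27 kg)
   KE = 5.764e-13 J = 3.597 MeV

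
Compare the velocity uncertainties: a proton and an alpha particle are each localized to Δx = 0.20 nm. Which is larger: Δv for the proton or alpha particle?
The proton has the larger minimum velocity uncertainty, by a ratio of 4.0.

For both particles, Δp_min = ℏ/(2Δx) = 2.636e-25 kg·m/s (same for both).

The velocity uncertainty is Δv = Δp/m:
- proton: Δv = 2.636e-25 / 1.673e-27 = 1.576e+02 m/s = 157.623 m/s
- alpha particle: Δv = 2.636e-25 / 6.645e-27 = 3.968e+01 m/s = 39.677 m/s

Ratio: 1.576e+02 / 3.968e+01 = 4.0

The lighter particle has larger velocity uncertainty because Δv ∝ 1/m.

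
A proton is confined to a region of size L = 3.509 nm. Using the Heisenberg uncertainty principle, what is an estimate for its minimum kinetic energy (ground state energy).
421.296 neV

Using the uncertainty principle to estimate ground state energy:

1. The position uncertainty is approximately the confinement size:
   Δx ≈ L = 3.509e-09 m

2. From ΔxΔp ≥ ℏ/2, the minimum momentum uncertainty is:
   Δp ≈ ℏ/(2L) = 1.503e-26 kg·m/s

3. The kinetic energy is approximately:
   KE ≈ (Δp)²/(2m) = (1.503e-26)²/(2 × 1.673e-27 kg)
   KE ≈ 6.750e-26 J = 421.296 neV

This is an order-of-magnitude estimate of the ground state energy.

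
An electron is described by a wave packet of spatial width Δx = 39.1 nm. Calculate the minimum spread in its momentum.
1.349 × 10^-27 kg·m/s

For a wave packet, the spatial width Δx and momentum spread Δp are related by the uncertainty principle:
ΔxΔp ≥ ℏ/2

The minimum momentum spread is:
Δp_min = ℏ/(2Δx)
Δp_min = (1.055e-34 J·s) / (2 × 3.910e-08 m)
Δp_min = 1.349e-27 kg·m/s

A wave packet cannot have both a well-defined position and well-defined momentum.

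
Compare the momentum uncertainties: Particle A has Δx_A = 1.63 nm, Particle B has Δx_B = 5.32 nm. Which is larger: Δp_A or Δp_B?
Particle A has the larger minimum momentum uncertainty, by a factor of 3.26.

For each particle, the minimum momentum uncertainty is Δp_min = ℏ/(2Δx):

Particle A: Δp_A = ℏ/(2×1.630e-09 m) = 3.235e-26 kg·m/s
Particle B: Δp_B = ℏ/(2×5.320e-09 m) = 9.911e-27 kg·m/s

Ratio: Δp_A/Δp_B = 3.26

Since Δp_min ∝ 1/Δx, the particle with smaller position uncertainty (A) has larger momentum uncertainty.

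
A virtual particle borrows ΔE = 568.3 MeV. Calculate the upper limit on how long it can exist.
5.791 × 10^-25 s

Using the energy-time uncertainty principle:
ΔEΔt ≥ ℏ/2

For a virtual particle borrowing energy ΔE, the maximum lifetime is:
Δt_max = ℏ/(2ΔE)

Converting energy:
ΔE = 568.3 MeV = 9.105e-11 J

Δt_max = (1.055e-34 J·s) / (2 × 9.105e-11 J)
Δt_max = 5.791e-25 s = 5.791 × 10^-25 s

Virtual particles with higher borrowed energy exist for shorter times.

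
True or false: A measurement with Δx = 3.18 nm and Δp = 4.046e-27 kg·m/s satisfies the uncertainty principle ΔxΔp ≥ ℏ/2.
No, it violates the uncertainty principle (impossible measurement).

Calculate the product ΔxΔp:
ΔxΔp = (3.180e-09 m) × (4.046e-27 kg·m/s)
ΔxΔp = 1.287e-35 J·s

Compare to the minimum allowed value ℏ/2:
ℏ/2 = 5.273e-35 J·s

Since ΔxΔp = 1.287e-35 J·s < 5.273e-35 J·s = ℏ/2,
the measurement violates the uncertainty principle.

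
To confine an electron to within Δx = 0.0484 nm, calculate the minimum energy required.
4.066 eV

Localizing a particle requires giving it sufficient momentum uncertainty:

1. From uncertainty principle: Δp ≥ ℏ/(2Δx)
   Δp_min = (1.055e-34 J·s) / (2 × 4.840e-11 m)
   Δp_min = 1.089e-24 kg·m/s

2. This momentum uncertainty corresponds to kinetic energy:
   KE ≈ (Δp)²/(2m) = (1.089e-24)²/(2 × 9.109e-31 kg)
   KE = 6.515e-19 J = 4.066 eV

Tighter localization requires more energy.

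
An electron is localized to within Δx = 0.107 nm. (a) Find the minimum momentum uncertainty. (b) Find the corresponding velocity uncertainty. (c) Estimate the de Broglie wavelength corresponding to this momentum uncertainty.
(a) Δp_min = 4.928 × 10^-25 kg·m/s
(b) Δv_min = 540.970 km/s
(c) λ_dB = 1.345 nm

Step-by-step:

(a) From the uncertainty principle:
Δp_min = ℏ/(2Δx) = (1.055e-34 J·s)/(2 × 1.070e-10 m) = 4.928e-25 kg·m/s

(b) The velocity uncertainty:
Δv = Δp/m = (4.928e-25 kg·m/s)/(9.109e-31 kg) = 5.410e+05 m/s = 540.970 km/s

(c) The de Broglie wavelength for this momentum:
λ = h/p = (6.626e-34 J·s)/(4.928e-25 kg·m/s) = 1.345e-09 m = 1.345 nm

Note: The de Broglie wavelength is comparable to the localization size, as expected from wave-particle duality.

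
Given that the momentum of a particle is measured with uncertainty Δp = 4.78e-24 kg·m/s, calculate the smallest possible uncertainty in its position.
11.031 pm

Using the Heisenberg uncertainty principle:
ΔxΔp ≥ ℏ/2

The minimum uncertainty in position is:
Δx_min = ℏ/(2Δp)
Δx_min = (1.055e-34 J·s) / (2 × 4.780e-24 kg·m/s)
Δx_min = 1.103e-11 m = 11.031 pm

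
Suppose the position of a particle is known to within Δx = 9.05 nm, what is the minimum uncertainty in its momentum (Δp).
5.826 × 10^-27 kg·m/s

Using the Heisenberg uncertainty principle:
ΔxΔp ≥ ℏ/2

The minimum uncertainty in momentum is:
Δp_min = ℏ/(2Δx)
Δp_min = (1.055e-34 J·s) / (2 × 9.050e-09 m)
Δp_min = 5.826e-27 kg·m/s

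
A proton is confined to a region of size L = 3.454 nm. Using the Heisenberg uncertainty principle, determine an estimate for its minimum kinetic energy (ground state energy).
434.820 neV

Using the uncertainty principle to estimate ground state energy:

1. The position uncertainty is approximately the confinement size:
   Δx ≈ L = 3.454e-09 m

2. From ΔxΔp ≥ ℏ/2, the minimum momentum uncertainty is:
   Δp ≈ ℏ/(2L) = 1.527e-26 kg·m/s

3. The kinetic energy is approximately:
   KE ≈ (Δp)²/(2m) = (1.527e-26)²/(2 × 1.673e-27 kg)
   KE ≈ 6.967e-26 J = 434.820 neV

This is an order-of-magnitude estimate of the ground state energy.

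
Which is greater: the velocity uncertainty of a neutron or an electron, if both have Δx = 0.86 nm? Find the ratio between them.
The electron has the larger minimum velocity uncertainty, by a ratio of 1838.7.

For both particles, Δp_min = ℏ/(2Δx) = 6.131e-26 kg·m/s (same for both).

The velocity uncertainty is Δv = Δp/m:
- neutron: Δv = 6.131e-26 / 1.675e-27 = 3.661e+01 m/s = 36.606 m/s
- electron: Δv = 6.131e-26 / 9.109e-31 = 6.731e+04 m/s = 67.307 km/s

Ratio: 6.731e+04 / 3.661e+01 = 1838.7

The lighter particle has larger velocity uncertainty because Δv ∝ 1/m.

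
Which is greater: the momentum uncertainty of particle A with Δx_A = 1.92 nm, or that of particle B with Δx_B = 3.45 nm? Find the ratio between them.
Particle A has the larger minimum momentum uncertainty, by a factor of 1.80.

For each particle, the minimum momentum uncertainty is Δp_min = ℏ/(2Δx):

Particle A: Δp_A = ℏ/(2×1.920e-09 m) = 2.746e-26 kg·m/s
Particle B: Δp_B = ℏ/(2×3.450e-09 m) = 1.528e-26 kg·m/s

Ratio: Δp_A/Δp_B = 1.80

Since Δp_min ∝ 1/Δx, the particle with smaller position uncertainty (A) has larger momentum uncertainty.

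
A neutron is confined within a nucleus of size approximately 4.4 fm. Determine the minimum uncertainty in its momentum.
1.198 × 10^-20 kg·m/s

Using the Heisenberg uncertainty principle:
ΔxΔp ≥ ℏ/2

With Δx ≈ L = 4.400e-15 m (the confinement size):
Δp_min = ℏ/(2Δx)
Δp_min = (1.055e-34 J·s) / (2 × 4.400e-15 m)
Δp_min = 1.198e-20 kg·m/s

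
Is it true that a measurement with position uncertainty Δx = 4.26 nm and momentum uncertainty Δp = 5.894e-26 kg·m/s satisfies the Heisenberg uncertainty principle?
Yes, it satisfies the uncertainty principle.

Calculate the product ΔxΔp:
ΔxΔp = (4.260e-09 m) × (5.894e-26 kg·m/s)
ΔxΔp = 2.511e-34 J·s

Compare to the minimum allowed value ℏ/2:
ℏ/2 = 5.273e-35 J·s

Since ΔxΔp = 2.511e-34 J·s ≥ 5.273e-35 J·s = ℏ/2,
the measurement satisfies the uncertainty principle.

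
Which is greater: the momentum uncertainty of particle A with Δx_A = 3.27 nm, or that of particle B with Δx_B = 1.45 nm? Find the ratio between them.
Particle B has the larger minimum momentum uncertainty, by a factor of 2.26.

For each particle, the minimum momentum uncertainty is Δp_min = ℏ/(2Δx):

Particle A: Δp_A = ℏ/(2×3.270e-09 m) = 1.612e-26 kg·m/s
Particle B: Δp_B = ℏ/(2×1.450e-09 m) = 3.636e-26 kg·m/s

Ratio: Δp_B/Δp_A = 2.26

Since Δp_min ∝ 1/Δx, the particle with smaller position uncertainty (B) has larger momentum uncertainty.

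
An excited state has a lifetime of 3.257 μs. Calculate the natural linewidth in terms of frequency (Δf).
24.433 kHz

Using the energy-time uncertainty principle and E = hf:
ΔEΔt ≥ ℏ/2
hΔf·Δt ≥ ℏ/2

The minimum frequency uncertainty is:
Δf = ℏ/(2hτ) = 1/(4πτ)
Δf = 1/(4π × 3.257e-06 s)
Δf = 2.443e+04 Hz = 24.433 kHz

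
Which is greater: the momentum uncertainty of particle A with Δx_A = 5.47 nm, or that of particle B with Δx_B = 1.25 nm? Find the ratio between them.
Particle B has the larger minimum momentum uncertainty, by a factor of 4.38.

For each particle, the minimum momentum uncertainty is Δp_min = ℏ/(2Δx):

Particle A: Δp_A = ℏ/(2×5.470e-09 m) = 9.640e-27 kg·m/s
Particle B: Δp_B = ℏ/(2×1.250e-09 m) = 4.218e-26 kg·m/s

Ratio: Δp_B/Δp_A = 4.38

Since Δp_min ∝ 1/Δx, the particle with smaller position uncertainty (B) has larger momentum uncertainty.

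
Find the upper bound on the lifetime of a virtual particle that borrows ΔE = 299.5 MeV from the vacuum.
1.099 ys

Using the energy-time uncertainty principle:
ΔEΔt ≥ ℏ/2

For a virtual particle borrowing energy ΔE, the maximum lifetime is:
Δt_max = ℏ/(2ΔE)

Converting energy:
ΔE = 299.5 MeV = 4.799e-11 J

Δt_max = (1.055e-34 J·s) / (2 × 4.799e-11 J)
Δt_max = 1.099e-24 s = 1.099 ys

Virtual particles with higher borrowed energy exist for shorter times.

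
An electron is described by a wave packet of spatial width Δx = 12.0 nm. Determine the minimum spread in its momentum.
4.394 × 10^-27 kg·m/s

For a wave packet, the spatial width Δx and momentum spread Δp are related by the uncertainty principle:
ΔxΔp ≥ ℏ/2

The minimum momentum spread is:
Δp_min = ℏ/(2Δx)
Δp_min = (1.055e-34 J·s) / (2 × 1.200e-08 m)
Δp_min = 4.394e-27 kg·m/s

A wave packet cannot have both a well-defined position and well-defined momentum.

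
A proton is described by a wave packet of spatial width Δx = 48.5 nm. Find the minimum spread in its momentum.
1.087 × 10^-27 kg·m/s

For a wave packet, the spatial width Δx and momentum spread Δp are related by the uncertainty principle:
ΔxΔp ≥ ℏ/2

The minimum momentum spread is:
Δp_min = ℏ/(2Δx)
Δp_min = (1.055e-34 J·s) / (2 × 4.850e-08 m)
Δp_min = 1.087e-27 kg·m/s

A wave packet cannot have both a well-defined position and well-defined momentum.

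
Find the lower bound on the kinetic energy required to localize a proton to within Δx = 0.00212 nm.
1.154 eV

Localizing a particle requires giving it sufficient momentum uncertainty:

1. From uncertainty principle: Δp ≥ ℏ/(2Δx)
   Δp_min = (1.055e-34 J·s) / (2 × 2.120e-12 m)
   Δp_min = 2.487e-23 kg·m/s

2. This momentum uncertainty corresponds to kinetic energy:
   KE ≈ (Δp)²/(2m) = (2.487e-23)²/(2 × 1.673e-27 kg)
   KE = 1.849e-19 J = 1.154 eV

Tighter localization requires more energy.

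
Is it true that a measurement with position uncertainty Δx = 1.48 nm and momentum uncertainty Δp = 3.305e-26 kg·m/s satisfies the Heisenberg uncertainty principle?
No, it violates the uncertainty principle (impossible measurement).

Calculate the product ΔxΔp:
ΔxΔp = (1.480e-09 m) × (3.305e-26 kg·m/s)
ΔxΔp = 4.891e-35 J·s

Compare to the minimum allowed value ℏ/2:
ℏ/2 = 5.273e-35 J·s

Since ΔxΔp = 4.891e-35 J·s < 5.273e-35 J·s = ℏ/2,
the measurement violates the uncertainty principle.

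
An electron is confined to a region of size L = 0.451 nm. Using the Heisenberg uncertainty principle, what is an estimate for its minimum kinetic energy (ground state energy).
46.828 meV

Using the uncertainty principle to estimate ground state energy:

1. The position uncertainty is approximately the confinement size:
   Δx ≈ L = 4.510e-10 m

2. From ΔxΔp ≥ ℏ/2, the minimum momentum uncertainty is:
   Δp ≈ ℏ/(2L) = 1.169e-25 kg·m/s

3. The kinetic energy is approximately:
   KE ≈ (Δp)²/(2m) = (1.169e-25)²/(2 × 9.109e-31 kg)
   KE ≈ 7.503e-21 J = 46.828 meV

This is an order-of-magnitude estimate of the ground state energy.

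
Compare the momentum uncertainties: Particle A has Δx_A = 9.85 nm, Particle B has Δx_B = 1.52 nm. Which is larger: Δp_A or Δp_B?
Particle B has the larger minimum momentum uncertainty, by a factor of 6.48.

For each particle, the minimum momentum uncertainty is Δp_min = ℏ/(2Δx):

Particle A: Δp_A = ℏ/(2×9.850e-09 m) = 5.353e-27 kg·m/s
Particle B: Δp_B = ℏ/(2×1.520e-09 m) = 3.469e-26 kg·m/s

Ratio: Δp_B/Δp_A = 6.48

Since Δp_min ∝ 1/Δx, the particle with smaller position uncertainty (B) has larger momentum uncertainty.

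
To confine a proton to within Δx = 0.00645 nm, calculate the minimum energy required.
124.691 meV

Localizing a particle requires giving it sufficient momentum uncertainty:

1. From uncertainty principle: Δp ≥ ℏ/(2Δx)
   Δp_min = (1.055e-34 J·s) / (2 × 6.450e-12 m)
   Δp_min = 8.175e-24 kg·m/s

2. This momentum uncertainty corresponds to kinetic energy:
   KE ≈ (Δp)²/(2m) = (8.175e-24)²/(2 × 1.673e-27 kg)
   KE = 1.998e-20 J = 124.691 meV

Tighter localization requires more energy.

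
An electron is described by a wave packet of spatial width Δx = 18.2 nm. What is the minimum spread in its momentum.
2.897 × 10^-27 kg·m/s

For a wave packet, the spatial width Δx and momentum spread Δp are related by the uncertainty principle:
ΔxΔp ≥ ℏ/2

The minimum momentum spread is:
Δp_min = ℏ/(2Δx)
Δp_min = (1.055e-34 J·s) / (2 × 1.820e-08 m)
Δp_min = 2.897e-27 kg·m/s

A wave packet cannot have both a well-defined position and well-defined momentum.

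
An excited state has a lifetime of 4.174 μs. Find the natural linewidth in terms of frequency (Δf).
19.065 kHz

Using the energy-time uncertainty principle and E = hf:
ΔEΔt ≥ ℏ/2
hΔf·Δt ≥ ℏ/2

The minimum frequency uncertainty is:
Δf = ℏ/(2hτ) = 1/(4πτ)
Δf = 1/(4π × 4.174e-06 s)
Δf = 1.907e+04 Hz = 19.065 kHz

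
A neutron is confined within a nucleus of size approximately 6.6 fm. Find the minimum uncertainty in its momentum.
7.989 × 10^-21 kg·m/s

Using the Heisenberg uncertainty principle:
ΔxΔp ≥ ℏ/2

With Δx ≈ L = 6.600e-15 m (the confinement size):
Δp_min = ℏ/(2Δx)
Δp_min = (1.055e-34 J·s) / (2 × 6.600e-15 m)
Δp_min = 7.989e-21 kg·m/s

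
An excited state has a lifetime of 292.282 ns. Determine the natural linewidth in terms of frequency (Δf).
272.263 kHz

Using the energy-time uncertainty principle and E = hf:
ΔEΔt ≥ ℏ/2
hΔf·Δt ≥ ℏ/2

The minimum frequency uncertainty is:
Δf = ℏ/(2hτ) = 1/(4πτ)
Δf = 1/(4π × 2.923e-07 s)
Δf = 2.723e+05 Hz = 272.263 kHz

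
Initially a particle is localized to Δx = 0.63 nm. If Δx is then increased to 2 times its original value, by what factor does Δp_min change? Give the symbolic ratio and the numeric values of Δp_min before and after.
Original Δp_min = 8.370 × 10^-26 kg·m/s; new Δp'_min = 4.185 × 10^-26 kg·m/s; ratio Δp'_min/Δp_min = 1/2.

From the uncertainty principle ΔxΔp ≥ ℏ/2, the minimum momentum uncertainty is Δp_min = ℏ/(2Δx).

Original (Δx = 0.63 nm = 6.300e-10 m):
Δp_min = (1.055e-34 J·s)/(2 × 6.300e-10 m) = 8.370e-26 kg·m/s

When Δx → 2Δx:
Δp'_min = ℏ/(2 × 2Δx) = (1/2) × ℏ/(2Δx) = (1/2) × Δp_min
Δp'_min = 1/2 × 8.370e-26 kg·m/s = 4.185e-26 kg·m/s

Since Δp_min ∝ 1/Δx, when Δx is increased to 2 times its original value, Δp_min decreases to 1/2 of its original value.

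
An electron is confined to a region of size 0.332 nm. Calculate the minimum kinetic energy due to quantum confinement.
86.415 meV

Using the uncertainty principle:

1. Position uncertainty: Δx ≈ 3.320e-10 m
2. Minimum momentum uncertainty: Δp = ℏ/(2Δx) = 1.588e-25 kg·m/s
3. Minimum kinetic energy:
   KE = (Δp)²/(2m) = (1.588e-25)²/(2 × 9.109e-31 kg)
   KE = 1.385e-20 J = 86.415 meV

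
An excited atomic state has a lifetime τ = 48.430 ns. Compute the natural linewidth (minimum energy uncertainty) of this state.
6.795 neV

Using the energy-time uncertainty principle:
ΔEΔt ≥ ℏ/2

The lifetime τ represents the time uncertainty Δt.
The natural linewidth (minimum energy uncertainty) is:

ΔE = ℏ/(2τ)
ΔE = (1.055e-34 J·s) / (2 × 4.843e-08 s)
ΔE = 1.089e-27 J = 6.795 neV

This natural linewidth limits the precision of spectroscopic measurements.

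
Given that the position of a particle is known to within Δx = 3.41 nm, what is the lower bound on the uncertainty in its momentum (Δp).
1.546 × 10^-26 kg·m/s

Using the Heisenberg uncertainty principle:
ΔxΔp ≥ ℏ/2

The minimum uncertainty in momentum is:
Δp_min = ℏ/(2Δx)
Δp_min = (1.055e-34 J·s) / (2 × 3.410e-09 m)
Δp_min = 1.546e-26 kg·m/s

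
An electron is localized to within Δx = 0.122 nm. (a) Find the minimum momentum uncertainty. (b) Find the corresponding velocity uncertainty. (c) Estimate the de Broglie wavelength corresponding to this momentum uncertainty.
(a) Δp_min = 4.322 × 10^-25 kg·m/s
(b) Δv_min = 474.458 km/s
(c) λ_dB = 1.533 nm

Step-by-step:

(a) From the uncertainty principle:
Δp_min = ℏ/(2Δx) = (1.055e-34 J·s)/(2 × 1.220e-10 m) = 4.322e-25 kg·m/s

(b) The velocity uncertainty:
Δv = Δp/m = (4.322e-25 kg·m/s)/(9.109e-31 kg) = 4.745e+05 m/s = 474.458 km/s

(c) The de Broglie wavelength for this momentum:
λ = h/p = (6.626e-34 J·s)/(4.322e-25 kg·m/s) = 1.533e-09 m = 1.533 nm

Note: The de Broglie wavelength is comparable to the localization size, as expected from wave-particle duality.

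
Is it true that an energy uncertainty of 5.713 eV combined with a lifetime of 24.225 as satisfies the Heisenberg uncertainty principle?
No, it violates the uncertainty relation.

Calculate the product ΔEΔt:
ΔE = 5.713 eV = 9.153e-19 J
ΔEΔt = (9.153e-19 J) × (2.423e-17 s)
ΔEΔt = 2.217e-35 J·s

Compare to the minimum allowed value ℏ/2:
ℏ/2 = 5.273e-35 J·s

Since ΔEΔt = 2.217e-35 J·s < 5.273e-35 J·s = ℏ/2,
this violates the uncertainty relation.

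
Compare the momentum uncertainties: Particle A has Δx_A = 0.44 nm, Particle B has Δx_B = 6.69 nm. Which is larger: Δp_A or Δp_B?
Particle A has the larger minimum momentum uncertainty, by a factor of 15.20.

For each particle, the minimum momentum uncertainty is Δp_min = ℏ/(2Δx):

Particle A: Δp_A = ℏ/(2×4.400e-10 m) = 1.198e-25 kg·m/s
Particle B: Δp_B = ℏ/(2×6.690e-09 m) = 7.882e-27 kg·m/s

Ratio: Δp_A/Δp_B = 15.20

Since Δp_min ∝ 1/Δx, the particle with smaller position uncertainty (A) has larger momentum uncertainty.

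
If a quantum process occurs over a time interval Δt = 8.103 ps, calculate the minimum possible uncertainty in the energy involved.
40.615 μeV

Using the energy-time uncertainty principle:
ΔEΔt ≥ ℏ/2

The minimum uncertainty in energy is:
ΔE_min = ℏ/(2Δt)
ΔE_min = (1.055e-34 J·s) / (2 × 8.103e-12 s)
ΔE_min = 6.507e-24 J = 40.615 μeV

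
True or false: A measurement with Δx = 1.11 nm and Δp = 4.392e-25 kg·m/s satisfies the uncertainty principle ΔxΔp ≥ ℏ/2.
Yes, it satisfies the uncertainty principle.

Calculate the product ΔxΔp:
ΔxΔp = (1.110e-09 m) × (4.392e-25 kg·m/s)
ΔxΔp = 4.875e-34 J·s

Compare to the minimum allowed value ℏ/2:
ℏ/2 = 5.273e-35 J·s

Since ΔxΔp = 4.875e-34 J·s ≥ 5.273e-35 J·s = ℏ/2,
the measurement satisfies the uncertainty principle.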